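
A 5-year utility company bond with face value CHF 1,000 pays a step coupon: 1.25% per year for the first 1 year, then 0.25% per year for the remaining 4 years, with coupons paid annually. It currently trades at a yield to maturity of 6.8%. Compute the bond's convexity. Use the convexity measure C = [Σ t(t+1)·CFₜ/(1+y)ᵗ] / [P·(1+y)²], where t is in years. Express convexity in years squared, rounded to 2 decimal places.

25.78

With y = 0.068:
  t   CF        PV=CF/(1+0.068)^t    t·PV        t(t+1)·PV
  1        12.50        11.7041        11.7041          23.4082
  2         2.50         2.1918         4.3836          13.1507
  3         2.50         2.0522         6.1567          24.6268
  4         2.50         1.9216         7.6863          38.4313
  5     1,002.50       721.4863     3,607.4317      21,644.5904
  Σ                    739.3560     3,637.3624      21,744.2074
P = 739.3560.
Convexity = Σ t(t+1)·PV / [P·(1+y)²] = 21,744.2074 / (739.3560 × 1.140624) = 25.78383.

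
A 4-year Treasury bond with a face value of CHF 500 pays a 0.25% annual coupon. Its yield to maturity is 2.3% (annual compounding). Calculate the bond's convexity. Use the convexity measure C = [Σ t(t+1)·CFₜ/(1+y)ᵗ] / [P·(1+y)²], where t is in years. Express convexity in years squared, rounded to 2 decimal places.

With y = 0.023:
  t   CF        PV=CF/(1+0.023)^t    t·PV        t(t+1)·PV
  1         1.25         1.2219         1.2219           2.4438
  2         1.25         1.1944         2.3888           7.1665
  3         1.25         1.1676         3.5027          14.0108
  4       501.25       457.6694     1,830.6775       9,153.3875
  Σ                    461.2533     1,837.7909       9,177.0086
P = 461.2533.
Convexity = Σ t(t+1)·PV / [P·(1+y)²] = 9,177.0086 / (461.2533 × 1.046529) = 19.01124.

19.01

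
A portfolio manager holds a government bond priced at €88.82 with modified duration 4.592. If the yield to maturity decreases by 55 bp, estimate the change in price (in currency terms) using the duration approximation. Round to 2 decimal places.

+€2.24

Duration approximation: ΔP/P ≈ -D_mod · Δy = -4.592 × (-0.0055) = +0.025256.
ΔP ≈ 88.82 × (+0.025256) = +2.24323792.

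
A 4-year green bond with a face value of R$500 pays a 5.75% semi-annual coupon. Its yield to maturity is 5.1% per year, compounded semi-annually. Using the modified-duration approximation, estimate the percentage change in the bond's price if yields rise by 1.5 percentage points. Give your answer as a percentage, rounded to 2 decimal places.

Periodic yield y = 0.0255. Modified duration first:
  t   CF        PV=CF/(1+0.0255)^t    t·PV
  1       14.375        14.0176        14.0176
  2       14.375        13.6690        27.3380
  3       14.375        13.3291        39.9873
  4       14.375        12.9977        51.9906
  5       14.375        12.6745        63.3723
  6       14.375        12.3593        74.1558
  7       14.375        12.0520        84.3638
  8      514.375       420.5276     3,364.2210
  Σ                    511.6267     3,719.4464
P = 511.6267; D_Mac = 7.26984 half-year periods = 3.63492 yrs; D_mod = 3.63492/(1+0.0255) = 3.54454 yrs.
ΔP/P ≈ -D_mod · Δy = -3.54454 × (+0.015) = -0.053168 = -5.3168%.

-5.32%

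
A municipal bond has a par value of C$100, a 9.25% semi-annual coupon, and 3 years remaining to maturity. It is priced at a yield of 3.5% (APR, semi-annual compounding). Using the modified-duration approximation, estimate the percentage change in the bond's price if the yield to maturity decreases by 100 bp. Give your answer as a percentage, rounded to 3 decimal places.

+2.667%

Periodic yield y = 0.0175. Modified duration first:
  t   CF        PV=CF/(1+0.0175)^t    t·PV
  1        4.625         4.5455         4.5455
  2        4.625         4.4673         8.9346
  3        4.625         4.3904        13.1713
  4        4.625         4.3149        17.2597
  5        4.625         4.2407        21.2036
  6      104.625        94.2820       565.6922
  Σ                    116.2409       630.8069
P = 116.2409; D_Mac = 5.42672 half-year periods = 2.71336 yrs; D_mod = 2.71336/(1+0.0175) = 2.66669 yrs.
ΔP/P ≈ -D_mod · Δy = -2.66669 × (-0.01) = +0.026667 = +2.6667%.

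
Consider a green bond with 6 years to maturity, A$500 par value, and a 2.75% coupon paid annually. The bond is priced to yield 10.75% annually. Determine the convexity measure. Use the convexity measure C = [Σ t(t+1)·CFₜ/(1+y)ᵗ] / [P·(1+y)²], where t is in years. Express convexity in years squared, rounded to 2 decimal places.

30.52

With y = 0.1075:
  t   CF        PV=CF/(1+0.1075)^t    t·PV        t(t+1)·PV
  1        13.75        12.4153        12.4153          24.8307
  2        13.75        11.2102        22.4205          67.2615
  3        13.75        10.1221        30.3664         121.4654
  4        13.75         9.1396        36.5584         182.7922
  5        13.75         8.2525        41.2624         247.5741
  6       513.75       278.4129     1,670.4777      11,693.3437
  Σ                    329.5527     1,813.5007      12,337.2677
P = 329.5527.
Convexity = Σ t(t+1)·PV / [P·(1+y)²] = 12,337.2677 / (329.5527 × 1.226556) = 30.52155.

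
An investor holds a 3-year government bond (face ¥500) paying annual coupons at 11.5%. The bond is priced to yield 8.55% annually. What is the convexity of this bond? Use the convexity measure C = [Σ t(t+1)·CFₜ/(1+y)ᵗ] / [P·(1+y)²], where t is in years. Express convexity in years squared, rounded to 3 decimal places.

8.886

With y = 0.0855:
  t   CF        PV=CF/(1+0.0855)^t    t·PV        t(t+1)·PV
  1        57.50        52.9710        52.9710         105.9420
  2        57.50        48.7987        97.5974         292.7922
  3       557.50       435.8684     1,307.6052       5,230.4208
  Σ                    537.6381     1,458.1736       5,629.1550
P = 537.6381.
Convexity = Σ t(t+1)·PV / [P·(1+y)²] = 5,629.1550 / (537.6381 × 1.178310) = 8.88574.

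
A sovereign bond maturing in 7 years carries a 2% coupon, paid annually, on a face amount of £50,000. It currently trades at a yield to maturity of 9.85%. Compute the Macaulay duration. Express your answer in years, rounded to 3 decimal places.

Periodic yield y = 0.0985. Discount each cash flow and weight by its year:
  t   CF        PV=CF/(1+0.0985)^t    t·PV
  1     1,000.00       910.3323       910.3323
  2     1,000.00       828.7048     1,657.4097
  3     1,000.00       754.3968     2,263.1903
  4     1,000.00       686.7517     2,747.0069
  5     1,000.00       625.1723     3,125.8613
  6     1,000.00       569.1145     3,414.6869
  7    51,000.00    26,422.2470   184,955.7287
  Σ                 30,796.7193   199,074.2159
Price P = Σ PV = 30,796.7193.
Macaulay duration = Σ(t·PV) / P = 199,074.2159 / 30,796.7193 = 6.46414 years.

6.464 years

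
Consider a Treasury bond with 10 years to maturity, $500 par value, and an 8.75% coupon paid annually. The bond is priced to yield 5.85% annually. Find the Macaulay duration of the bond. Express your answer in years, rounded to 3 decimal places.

Periodic yield y = 0.0585. Discount each cash flow and weight by its year:
  t   CF        PV=CF/(1+0.0585)^t    t·PV
  1        43.75        41.3321        41.3321
  2        43.75        39.0478        78.0956
  3        43.75        36.8897       110.6692
  4        43.75        34.8509       139.4038
  5        43.75        32.9248       164.6242
  6        43.75        31.1052       186.6312
  7        43.75        29.3861       205.7027
  8        43.75        27.7620       222.0962
  9        43.75        26.2277       236.0493
  10      543.75       307.9574     3,079.5740
  Σ                    607.4838     4,464.1783
Price P = Σ PV = 607.4838.
Macaulay duration = Σ(t·PV) / P = 4,464.1783 / 607.4838 = 7.34864 years.

7.349 years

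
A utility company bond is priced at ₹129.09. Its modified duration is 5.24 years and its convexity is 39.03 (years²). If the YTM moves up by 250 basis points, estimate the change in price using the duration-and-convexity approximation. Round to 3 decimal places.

-₹15.336

Duration effect: -D_mod·Δy = -5.24 × (+0.025) = -0.131000
Convexity effect: ½·C·(Δy)² = 0.5 × 39.03 × (0.025)² = +0.012196875
ΔP/P ≈ -0.131000 + 0.012196875 = -0.118803125
ΔP ≈ 129.09 × (-0.118803125) = -15.33629540625.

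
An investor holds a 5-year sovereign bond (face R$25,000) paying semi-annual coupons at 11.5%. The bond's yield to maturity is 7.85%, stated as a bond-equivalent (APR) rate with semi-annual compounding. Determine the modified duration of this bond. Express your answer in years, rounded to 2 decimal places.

Periodic yield y = 0.03925. First find Macaulay duration:
  t   CF        PV=CF/(1+0.03925)^t    t·PV
  1     1,437.50     1,383.2090     1,383.2090
  2     1,437.50     1,330.9685     2,661.9371
  3     1,437.50     1,280.7010     3,842.1030
  4     1,437.50     1,232.3320     4,929.3279
  5     1,437.50     1,185.7897     5,928.9487
  6     1,437.50     1,141.0053     6,846.0317
  7     1,437.50     1,097.9122     7,685.3856
  8     1,437.50     1,056.4467     8,451.5735
  9     1,437.50     1,016.5472     9,148.9249
  10   26,437.50    17,989.5398   179,895.3977
  Σ                 28,714.4515   230,772.8393
P = 28,714.4515; Macaulay duration = 230,772.8393 / 28,714.4515 = 8.03682 half-year periods = 4.01841 years.
Modified duration = D_Mac / (1 + y) = 4.01841 / 1.03925 = 3.86664 years.

3.87 years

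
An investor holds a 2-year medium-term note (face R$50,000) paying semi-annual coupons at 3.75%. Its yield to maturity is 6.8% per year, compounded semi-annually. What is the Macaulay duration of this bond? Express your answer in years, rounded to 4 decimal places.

1.9436 years

Periodic yield y = 0.034. Discount each cash flow and weight by its period:
  t   CF        PV=CF/(1+0.034)^t    t·PV
  1       937.50       906.6731       906.6731
  2       937.50       876.8599     1,753.7198
  3       937.50       848.0270     2,544.0809
  4    50,937.50    44,561.0557   178,244.2227
  Σ                 47,192.6156   183,448.6965
Price P = Σ PV = 47,192.6156.
Macaulay duration = Σ(t·PV) / P = 183,448.6965 / 47,192.6156 = 3.88723 half-year periods.
In years: 3.88723 / 2 = 1.94362 years.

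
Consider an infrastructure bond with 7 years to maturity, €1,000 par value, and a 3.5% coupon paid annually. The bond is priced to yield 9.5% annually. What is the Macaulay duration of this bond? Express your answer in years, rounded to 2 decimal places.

6.17 years

Periodic yield y = 0.095. Discount each cash flow and weight by its year:
  t   CF        PV=CF/(1+0.095)^t    t·PV
  1        35.00        31.9635        31.9635
  2        35.00        29.1904        58.3808
  3        35.00        26.6579        79.9737
  4        35.00        24.3451        97.3804
  5        35.00        22.2330       111.1648
  6        35.00        20.3041       121.8245
  7     1,035.00       548.3294     3,838.3057
  Σ                    703.0233     4,338.9933
Price P = Σ PV = 703.0233.
Macaulay duration = Σ(t·PV) / P = 4,338.9933 / 703.0233 = 6.17191 years.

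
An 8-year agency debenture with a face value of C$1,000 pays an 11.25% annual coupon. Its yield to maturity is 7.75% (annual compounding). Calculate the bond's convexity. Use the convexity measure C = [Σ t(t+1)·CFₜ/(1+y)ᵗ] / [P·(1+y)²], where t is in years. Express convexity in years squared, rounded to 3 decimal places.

With y = 0.0775:
  t   CF        PV=CF/(1+0.0775)^t    t·PV        t(t+1)·PV
  1       112.50       104.4084       104.4084         208.8167
  2       112.50        96.8987       193.7974         581.3922
  3       112.50        89.9292       269.7876       1,079.1503
  4       112.50        83.4610       333.8439       1,669.2193
  5       112.50        77.4580       387.2899       2,323.7392
  6       112.50        71.8867       431.3205       3,019.2435
  7       112.50        66.7162       467.0137       3,736.1095
  8     1,112.50       612.2965     4,898.3721      44,085.3492
  Σ                  1,203.0547     7,085.8334      56,703.0200
P = 1,203.0547.
Convexity = Σ t(t+1)·PV / [P·(1+y)²] = 56,703.0200 / (1,203.0547 × 1.161006) = 40.59628.

40.596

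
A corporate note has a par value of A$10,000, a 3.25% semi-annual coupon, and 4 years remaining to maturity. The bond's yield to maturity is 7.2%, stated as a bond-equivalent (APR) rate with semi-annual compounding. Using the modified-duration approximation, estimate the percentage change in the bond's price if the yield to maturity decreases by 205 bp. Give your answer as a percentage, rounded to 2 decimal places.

Periodic yield y = 0.036. Modified duration first:
  t   CF        PV=CF/(1+0.036)^t    t·PV
  1       162.50       156.8533       156.8533
  2       162.50       151.4028       302.8056
  3       162.50       146.1417       438.4250
  4       162.50       141.0634       564.2536
  5       162.50       136.1616       680.8079
  6       162.50       131.4301       788.5806
  7       162.50       126.8630       888.0412
  8    10,162.50     7,658.1261    61,265.0091
  Σ                  8,648.0420    65,084.7763
P = 8,648.0420; D_Mac = 7.52596 half-year periods = 3.76298 yrs; D_mod = 3.76298/(1+0.036) = 3.63222 yrs.
ΔP/P ≈ -D_mod · Δy = -3.63222 × (-0.0205) = +0.074460 = +7.4460%.

+7.45%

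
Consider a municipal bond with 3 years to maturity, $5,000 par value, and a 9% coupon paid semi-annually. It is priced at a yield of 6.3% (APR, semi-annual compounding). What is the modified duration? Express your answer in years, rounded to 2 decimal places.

Periodic yield y = 0.0315. First find Macaulay duration:
  t   CF        PV=CF/(1+0.0315)^t    t·PV
  1       225.00       218.1289       218.1289
  2       225.00       211.4677       422.9354
  3       225.00       205.0099       615.0297
  4       225.00       198.7493       794.9972
  5       225.00       192.6799       963.3994
  6     5,225.00     4,337.8137    26,026.8825
  Σ                  5,363.8495    29,041.3731
P = 5,363.8495; Macaulay duration = 29,041.3731 / 5,363.8495 = 5.41428 half-year periods = 2.70714 years.
Modified duration = D_Mac / (1 + y) = 2.70714 / 1.0315 = 2.62447 years.

2.62 years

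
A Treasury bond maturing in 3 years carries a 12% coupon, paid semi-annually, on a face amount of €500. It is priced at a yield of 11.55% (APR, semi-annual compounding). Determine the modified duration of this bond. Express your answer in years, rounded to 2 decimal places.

Periodic yield y = 0.05775. First find Macaulay duration:
  t   CF        PV=CF/(1+0.05775)^t    t·PV
  1        30.00        28.3621        28.3621
  2        30.00        26.8136        53.6272
  3        30.00        25.3497        76.0490
  4        30.00        23.9656        95.8626
  5        30.00        22.6572       113.2860
  6       530.00       378.4231     2,270.5387
  Σ                    505.5713     2,637.7256
P = 505.5713; Macaulay duration = 2,637.7256 / 505.5713 = 5.21732 half-year periods = 2.60866 years.
Modified duration = D_Mac / (1 + y) = 2.60866 / 1.05775 = 2.46623 years.

2.47 years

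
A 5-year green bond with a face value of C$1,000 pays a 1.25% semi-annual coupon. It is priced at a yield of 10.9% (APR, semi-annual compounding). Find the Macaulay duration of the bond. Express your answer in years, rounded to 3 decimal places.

4.817 years

Periodic yield y = 0.0545. Discount each cash flow and weight by its period:
  t   CF        PV=CF/(1+0.0545)^t    t·PV
  1         6.25         5.9270         5.9270
  2         6.25         5.6207        11.2413
  3         6.25         5.3302        15.9905
  4         6.25         5.0547        20.2187
  5         6.25         4.7934        23.9672
  6         6.25         4.5457        27.2742
  7         6.25         4.3108        30.1753
  8         6.25         4.0880        32.7037
  9         6.25         3.8767        34.8902
  10    1,006.25       591.8887     5,918.8871
  Σ                    635.4357     6,121.2752
Price P = Σ PV = 635.4357.
Macaulay duration = Σ(t·PV) / P = 6,121.2752 / 635.4357 = 9.63319 half-year periods.
In years: 9.63319 / 2 = 4.81660 years.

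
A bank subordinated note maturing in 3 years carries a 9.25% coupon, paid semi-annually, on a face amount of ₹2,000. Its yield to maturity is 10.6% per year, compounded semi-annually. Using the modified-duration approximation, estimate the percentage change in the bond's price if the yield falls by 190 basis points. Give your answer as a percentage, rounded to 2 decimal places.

+4.84%

Periodic yield y = 0.053. Modified duration first:
  t   CF        PV=CF/(1+0.053)^t    t·PV
  1        92.50        87.8443        87.8443
  2        92.50        83.4228       166.8457
  3        92.50        79.2240       237.6719
  4        92.50        75.2364       300.9458
  5        92.50        71.4496       357.2481
  6     2,092.50     1,534.9536     9,209.7213
  Σ                  1,932.1307    10,360.2770
P = 1,932.1307; D_Mac = 5.36210 half-year periods = 2.68105 yrs; D_mod = 2.68105/(1+0.053) = 2.54611 yrs.
ΔP/P ≈ -D_mod · Δy = -2.54611 × (-0.019) = +0.048376 = +4.8376%.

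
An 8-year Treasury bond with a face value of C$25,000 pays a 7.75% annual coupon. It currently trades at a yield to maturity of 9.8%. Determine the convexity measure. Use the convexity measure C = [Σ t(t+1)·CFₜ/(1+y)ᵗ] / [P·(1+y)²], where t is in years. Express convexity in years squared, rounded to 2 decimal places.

With y = 0.098:
  t   CF        PV=CF/(1+0.098)^t    t·PV        t(t+1)·PV
  1     1,937.50     1,764.5719     1,764.5719       3,529.1439
  2     1,937.50     1,607.0783     3,214.1566       9,642.4697
  3     1,937.50     1,463.6414     4,390.9243      17,563.6970
  4     1,937.50     1,333.0068     5,332.0270      26,660.1351
  5     1,937.50     1,214.0317     6,070.1583      36,420.9496
  6     1,937.50     1,105.6755     6,634.0528      46,438.3693
  7     1,937.50     1,006.9904     7,048.9328      56,391.4624
  8    26,937.50    12,750.8333   102,006.6661     918,059.9947
  Σ                 22,245.8292   136,461.4897   1,114,706.2218
P = 22,245.8292.
Convexity = Σ t(t+1)·PV / [P·(1+y)²] = 1,114,706.2218 / (22,245.8292 × 1.205604) = 41.56302.

41.56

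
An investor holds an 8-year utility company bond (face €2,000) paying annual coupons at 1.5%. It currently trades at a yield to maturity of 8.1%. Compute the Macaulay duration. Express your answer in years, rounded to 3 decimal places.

7.461 years

Periodic yield y = 0.081. Discount each cash flow and weight by its year:
  t   CF        PV=CF/(1+0.081)^t    t·PV
  1        30.00        27.7521        27.7521
  2        30.00        25.6726        51.3452
  3        30.00        23.7489        71.2468
  4        30.00        21.9694        87.8777
  5        30.00        20.3232       101.6162
  6        30.00        18.8004       112.8024
  7        30.00        17.3917       121.7417
  8     2,030.00     1,088.6555     8,709.2443
  Σ                  1,244.3139     9,283.6263
Price P = Σ PV = 1,244.3139.
Macaulay duration = Σ(t·PV) / P = 9,283.6263 / 1,244.3139 = 7.46084 years.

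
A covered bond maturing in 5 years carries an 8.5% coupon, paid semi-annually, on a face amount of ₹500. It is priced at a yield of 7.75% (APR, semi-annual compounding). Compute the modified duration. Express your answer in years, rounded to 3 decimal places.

Periodic yield y = 0.03875. First find Macaulay duration:
  t   CF        PV=CF/(1+0.03875)^t    t·PV
  1        21.25        20.4573        20.4573
  2        21.25        19.6941        39.3883
  3        21.25        18.9595        56.8784
  4        21.25        18.2522        73.0087
  5        21.25        17.5713        87.8565
  6        21.25        16.9158       101.4948
  7        21.25        16.2848       113.9934
  8        21.25        15.6773       125.4182
  9        21.25        15.0924       135.8320
  10      521.25       356.3984     3,563.9836
  Σ                    515.3030     4,318.3112
P = 515.3030; Macaulay duration = 4,318.3112 / 515.3030 = 8.38014 half-year periods = 4.19007 years.
Modified duration = D_Mac / (1 + y) = 4.19007 / 1.03875 = 4.03376 years.

4.034 years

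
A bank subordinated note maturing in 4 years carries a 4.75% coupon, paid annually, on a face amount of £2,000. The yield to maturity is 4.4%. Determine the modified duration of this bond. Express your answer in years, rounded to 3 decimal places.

3.580 years

Periodic yield y = 0.044. First find Macaulay duration:
  t   CF        PV=CF/(1+0.044)^t    t·PV
  1        95.00        90.9962        90.9962
  2        95.00        87.1611       174.3222
  3        95.00        83.4876       250.4629
  4     2,095.00     1,763.5267     7,054.1067
  Σ                  2,025.1715     7,569.8879
P = 2,025.1715; Macaulay duration = 7,569.8879 / 2,025.1715 = 3.73790 years.
Modified duration = D_Mac / (1 + y) = 3.73790 / 1.044 = 3.58036 years.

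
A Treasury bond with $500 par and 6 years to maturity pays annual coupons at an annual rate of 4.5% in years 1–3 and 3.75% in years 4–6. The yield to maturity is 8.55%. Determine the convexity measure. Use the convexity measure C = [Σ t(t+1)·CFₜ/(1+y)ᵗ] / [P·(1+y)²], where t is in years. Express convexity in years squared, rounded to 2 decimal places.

30.37

With y = 0.0855:
  t   CF        PV=CF/(1+0.0855)^t    t·PV        t(t+1)·PV
  1        22.50        20.7278        20.7278          41.4556
  2        22.50        19.0951        38.1903         114.5708
  3        22.50        17.5911        52.7733         211.0932
  4        18.75        13.5046        54.0184         270.0921
  5        18.75        12.4409        62.2045         373.2273
  6       518.75       317.0875     1,902.5251      13,317.6756
  Σ                    400.4470     2,130.4394      14,328.1147
P = 400.4470.
Convexity = Σ t(t+1)·PV / [P·(1+y)²] = 14,328.1147 / (400.4470 × 1.178310) = 30.36577.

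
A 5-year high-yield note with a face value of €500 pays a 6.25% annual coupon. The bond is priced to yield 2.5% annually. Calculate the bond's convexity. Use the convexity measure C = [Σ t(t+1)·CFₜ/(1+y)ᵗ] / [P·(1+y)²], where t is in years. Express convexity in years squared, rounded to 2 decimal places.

24.71

With y = 0.025:
  t   CF        PV=CF/(1+0.025)^t    t·PV        t(t+1)·PV
  1        31.25        30.4878        30.4878          60.9756
  2        31.25        29.7442        59.4884         178.4652
  3        31.25        29.0187        87.0562         348.2248
  4        31.25        28.3110       113.2438         566.2192
  5       531.25       469.5476     2,347.7380      14,086.4277
  Σ                    587.1093     2,638.0142      15,240.3124
P = 587.1093.
Convexity = Σ t(t+1)·PV / [P·(1+y)²] = 15,240.3124 / (587.1093 × 1.050625) = 24.70741.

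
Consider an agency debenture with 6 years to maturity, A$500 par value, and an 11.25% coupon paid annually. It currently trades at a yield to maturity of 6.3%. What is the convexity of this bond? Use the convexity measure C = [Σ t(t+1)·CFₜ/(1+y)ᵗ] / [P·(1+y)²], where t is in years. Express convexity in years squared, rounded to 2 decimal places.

27.50

With y = 0.063:
  t   CF        PV=CF/(1+0.063)^t    t·PV        t(t+1)·PV
  1        56.25        52.9163        52.9163         105.8325
  2        56.25        49.7801        99.5603         298.6808
  3        56.25        46.8298       140.4895         561.9582
  4        56.25        44.0544       176.2177         881.0884
  5        56.25        41.4435       207.2174       1,243.3044
  6       556.25       385.5409     2,313.2453      16,192.7171
  Σ                    620.5650     2,989.6464      19,283.5812
P = 620.5650.
Convexity = Σ t(t+1)·PV / [P·(1+y)²] = 19,283.5812 / (620.5650 × 1.129969) = 27.50007.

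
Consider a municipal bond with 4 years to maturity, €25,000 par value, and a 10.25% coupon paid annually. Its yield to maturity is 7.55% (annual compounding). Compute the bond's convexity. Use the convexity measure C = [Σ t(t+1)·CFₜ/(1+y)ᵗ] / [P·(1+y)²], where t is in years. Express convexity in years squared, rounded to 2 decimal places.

14.42

With y = 0.0755:
  t   CF        PV=CF/(1+0.0755)^t    t·PV        t(t+1)·PV
  1     2,562.50     2,382.6127     2,382.6127       4,765.2255
  2     2,562.50     2,215.3535     4,430.7071      13,292.1213
  3     2,562.50     2,059.8359     6,179.5078      24,718.0312
  4    27,562.50    20,600.4614    82,401.8457     412,009.2283
  Σ                 27,258.2636    95,394.6733     454,784.6062
P = 27,258.2636.
Convexity = Σ t(t+1)·PV / [P·(1+y)²] = 454,784.6062 / (27,258.2636 × 1.156700) = 14.42403.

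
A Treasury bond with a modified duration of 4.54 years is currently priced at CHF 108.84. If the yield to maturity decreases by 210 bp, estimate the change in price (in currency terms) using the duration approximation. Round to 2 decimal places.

Duration approximation: ΔP/P ≈ -D_mod · Δy = -4.54 × (-0.021) = +0.095340.
ΔP ≈ 108.84 × (+0.095340) = +10.3768056.

+CHF 10.38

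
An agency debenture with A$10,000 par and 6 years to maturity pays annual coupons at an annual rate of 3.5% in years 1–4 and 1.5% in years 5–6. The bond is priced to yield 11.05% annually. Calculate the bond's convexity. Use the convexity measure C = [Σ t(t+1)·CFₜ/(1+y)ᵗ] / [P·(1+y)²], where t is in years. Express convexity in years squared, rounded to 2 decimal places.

With y = 0.1105:
  t   CF        PV=CF/(1+0.1105)^t    t·PV        t(t+1)·PV
  1       350.00       315.1733       315.1733         630.3467
  2       350.00       283.8121       567.6242       1,702.8726
  3       350.00       255.5715       766.7144       3,066.8575
  4       350.00       230.1409       920.5636       4,602.8178
  5       150.00        88.8175       444.0874       2,664.5244
  6    10,150.00     5,411.9611    32,471.7665     227,302.3655
  Σ                  6,585.4764    35,485.9294     239,969.7846
P = 6,585.4764.
Convexity = Σ t(t+1)·PV / [P·(1+y)²] = 239,969.7846 / (6,585.4764 × 1.233210) = 29.54828.

29.55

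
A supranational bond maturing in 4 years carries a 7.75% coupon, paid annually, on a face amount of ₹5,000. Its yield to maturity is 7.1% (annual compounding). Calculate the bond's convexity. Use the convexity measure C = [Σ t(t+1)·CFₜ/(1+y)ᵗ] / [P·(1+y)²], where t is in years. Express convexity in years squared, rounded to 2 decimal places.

15.09

With y = 0.071:
  t   CF        PV=CF/(1+0.071)^t    t·PV        t(t+1)·PV
  1       387.50       361.8114       361.8114         723.6228
  2       387.50       337.8258       675.6515       2,026.9546
  3       387.50       315.4302       946.2907       3,785.1626
  4     5,387.50     4,094.7689    16,379.0757      81,895.3787
  Σ                  5,109.8363    18,362.8293      88,431.1187
P = 5,109.8363.
Convexity = Σ t(t+1)·PV / [P·(1+y)²] = 88,431.1187 / (5,109.8363 × 1.147041) = 15.08757.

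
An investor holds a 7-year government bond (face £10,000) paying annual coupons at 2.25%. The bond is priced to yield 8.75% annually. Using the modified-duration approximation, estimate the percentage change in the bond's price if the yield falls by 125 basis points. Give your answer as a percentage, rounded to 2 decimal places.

+7.39%

Periodic yield y = 0.0875. Modified duration first:
  t   CF        PV=CF/(1+0.0875)^t    t·PV
  1       225.00       206.8966       206.8966
  2       225.00       190.2497       380.4994
  3       225.00       174.9423       524.8268
  4       225.00       160.8664       643.4658
  5       225.00       147.9232       739.6158
  6       225.00       136.0213       816.1278
  7    10,225.00     5,684.0574    39,788.4020
  Σ                  6,700.9568    43,099.8341
P = 6,700.9568; D_Mac = 6.43189 yrs; D_mod = 6.43189/(1+0.0875) = 5.91438 yrs.
ΔP/P ≈ -D_mod · Δy = -5.91438 × (-0.0125) = +0.073930 = +7.3930%.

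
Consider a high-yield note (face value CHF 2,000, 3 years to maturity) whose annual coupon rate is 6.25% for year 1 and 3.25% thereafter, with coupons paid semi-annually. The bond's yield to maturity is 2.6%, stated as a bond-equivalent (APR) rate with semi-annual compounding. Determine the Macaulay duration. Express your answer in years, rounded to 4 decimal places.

Periodic yield y = 0.013. Discount each cash flow and weight by its period:
  t   CF        PV=CF/(1+0.013)^t    t·PV
  1        62.50        61.6979        61.6979
  2        62.50        60.9061       121.8123
  3        32.50        31.2648        93.7943
  4        32.50        30.8635       123.4541
  5        32.50        30.4675       152.3373
  6     2,032.50     1,880.9354    11,285.6125
  Σ                  2,096.1352    11,838.7083
Price P = Σ PV = 2,096.1352.
Macaulay duration = Σ(t·PV) / P = 11,838.7083 / 2,096.1352 = 5.64787 half-year periods.
In years: 5.64787 / 2 = 2.82394 years.

2.8239 years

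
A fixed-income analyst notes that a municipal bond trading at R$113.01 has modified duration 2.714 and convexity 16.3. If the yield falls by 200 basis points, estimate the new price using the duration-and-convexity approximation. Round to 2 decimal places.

R$119.51

Duration effect: -D_mod·Δy = -2.714 × (-0.02) = +0.054280
Convexity effect: ½·C·(Δy)² = 0.5 × 16.3 × (-0.02)² = +0.0032600
ΔP/P ≈ +0.054280 + 0.0032600 = +0.057540
New price ≈ 113.01 × (1 + 0.057540) = 119.5125954.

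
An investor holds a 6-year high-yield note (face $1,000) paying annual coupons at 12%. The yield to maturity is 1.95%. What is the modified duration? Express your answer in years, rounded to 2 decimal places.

4.81 years

Periodic yield y = 0.0195. First find Macaulay duration:
  t   CF        PV=CF/(1+0.0195)^t    t·PV
  1       120.00       117.7048       117.7048
  2       120.00       115.4534       230.9068
  3       120.00       113.2451       339.7354
  4       120.00       111.0791       444.3164
  5       120.00       108.9545       544.7724
  6     1,120.00       997.4581     5,984.7483
  Σ                  1,563.8949     7,662.1841
P = 1,563.8949; Macaulay duration = 7,662.1841 / 1,563.8949 = 4.89942 years.
Modified duration = D_Mac / (1 + y) = 4.89942 / 1.0195 = 4.80571 years.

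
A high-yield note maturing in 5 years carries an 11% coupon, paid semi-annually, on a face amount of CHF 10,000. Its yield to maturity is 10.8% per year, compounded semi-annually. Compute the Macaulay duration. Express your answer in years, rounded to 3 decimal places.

3.980 years

Periodic yield y = 0.054. Discount each cash flow and weight by its period:
  t   CF        PV=CF/(1+0.054)^t    t·PV
  1       550.00       521.8216       521.8216
  2       550.00       495.0869       990.1739
  3       550.00       469.7220     1,409.1659
  4       550.00       445.6565     1,782.6260
  5       550.00       422.8240     2,114.1200
  6       550.00       401.1613     2,406.9678
  7       550.00       380.6084     2,664.2591
  8       550.00       361.1086     2,888.8686
  9       550.00       342.6078     3,083.4698
  10   10,550.00     6,235.1420    62,351.4203
  Σ                 10,075.7391    80,212.8930
Price P = Σ PV = 10,075.7391.
Macaulay duration = Σ(t·PV) / P = 80,212.8930 / 10,075.7391 = 7.96099 half-year periods.
In years: 7.96099 / 2 = 3.98050 years.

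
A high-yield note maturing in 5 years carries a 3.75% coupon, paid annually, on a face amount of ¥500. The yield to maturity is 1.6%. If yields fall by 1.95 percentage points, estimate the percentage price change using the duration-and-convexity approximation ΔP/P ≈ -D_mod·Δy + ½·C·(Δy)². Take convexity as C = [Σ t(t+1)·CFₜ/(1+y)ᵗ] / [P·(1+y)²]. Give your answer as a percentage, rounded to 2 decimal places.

With y = 0.016:
  t   CF        PV=CF/(1+0.016)^t    t·PV        t(t+1)·PV
  1        18.75        18.4547        18.4547          36.9094
  2        18.75        18.1641        36.3282         108.9846
  3        18.75        17.8781        53.6342         214.5366
  4        18.75        17.5965        70.3860         351.9301
  5       518.75       479.1699     2,395.8497      14,375.0984
  Σ                    551.2633     2,574.6528      15,087.4591
P = 551.2633; D_Mac = 4.67046 yrs; D_mod = 4.59691 yrs; C = 26.51365.
Duration effect: -4.59691 × (-0.0195) = +0.089640
Convexity effect: 0.5 × 26.51365 × (-0.0195)² = +0.0050409
ΔP/P ≈ +0.089640 + 0.0050409 = +0.094681 = +9.4681%.

+9.47%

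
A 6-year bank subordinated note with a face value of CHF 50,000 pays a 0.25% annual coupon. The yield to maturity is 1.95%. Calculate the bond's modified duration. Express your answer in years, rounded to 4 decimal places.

5.8464 years

Periodic yield y = 0.0195. First find Macaulay duration:
  t   CF        PV=CF/(1+0.0195)^t    t·PV
  1       125.00       122.6091       122.6091
  2       125.00       120.2640       240.5279
  3       125.00       117.9637       353.8910
  4       125.00       115.7074       462.8296
  5       125.00       113.4943       567.4713
  6    50,125.00    44,640.7009   267,844.2055
  Σ                 45,230.7393   269,591.5344
P = 45,230.7393; Macaulay duration = 269,591.5344 / 45,230.7393 = 5.96036 years.
Modified duration = D_Mac / (1 + y) = 5.96036 / 1.0195 = 5.84636 years.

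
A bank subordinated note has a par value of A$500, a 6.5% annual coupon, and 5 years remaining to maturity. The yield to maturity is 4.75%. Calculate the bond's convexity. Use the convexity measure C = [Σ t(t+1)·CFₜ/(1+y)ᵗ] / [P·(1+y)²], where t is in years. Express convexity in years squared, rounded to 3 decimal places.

23.347

With y = 0.0475:
  t   CF        PV=CF/(1+0.0475)^t    t·PV        t(t+1)·PV
  1        32.50        31.0263        31.0263          62.0525
  2        32.50        29.6193        59.2387         177.7160
  3        32.50        28.2762        84.8286         339.3146
  4        32.50        26.9940       107.9760         539.8800
  5       532.50       422.2304     2,111.1518      12,666.9107
  Σ                    538.1462     2,394.2213      13,785.8738
P = 538.1462.
Convexity = Σ t(t+1)·PV / [P·(1+y)²] = 13,785.8738 / (538.1462 × 1.097256) = 23.34673.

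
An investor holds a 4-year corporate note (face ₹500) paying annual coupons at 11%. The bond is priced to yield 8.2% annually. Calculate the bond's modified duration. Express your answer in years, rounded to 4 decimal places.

3.2063 years

Periodic yield y = 0.082. First find Macaulay duration:
  t   CF        PV=CF/(1+0.082)^t    t·PV
  1        55.00        50.8318        50.8318
  2        55.00        46.9795        93.9590
  3        55.00        43.4191       130.2573
  4       555.00       404.9337     1,619.7349
  Σ                    546.1641     1,894.7829
P = 546.1641; Macaulay duration = 1,894.7829 / 546.1641 = 3.46926 years.
Modified duration = D_Mac / (1 + y) = 3.46926 / 1.082 = 3.20634 years.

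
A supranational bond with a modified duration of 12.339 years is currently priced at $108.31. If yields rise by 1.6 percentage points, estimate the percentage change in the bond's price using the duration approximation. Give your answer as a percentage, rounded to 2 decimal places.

-19.74%

Duration approximation: ΔP/P ≈ -D_mod · Δy = -12.339 × (+0.016) = -0.197424.
As a percentage: -19.7424%.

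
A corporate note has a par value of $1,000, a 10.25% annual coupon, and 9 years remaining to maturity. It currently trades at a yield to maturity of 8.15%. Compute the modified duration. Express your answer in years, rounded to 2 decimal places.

5.97 years

Periodic yield y = 0.0815. First find Macaulay duration:
  t   CF        PV=CF/(1+0.0815)^t    t·PV
  1       102.50        94.7758        94.7758
  2       102.50        87.6336       175.2673
  3       102.50        81.0297       243.0891
  4       102.50        74.9235       299.6938
  5       102.50        69.2773       346.3867
  6       102.50        64.0567       384.3403
  7       102.50        59.2295       414.6066
  8       102.50        54.7661       438.1287
  9     1,102.50       544.6781     4,902.1026
  Σ                  1,130.3703     7,298.3909
P = 1,130.3703; Macaulay duration = 7,298.3909 / 1,130.3703 = 6.45664 years.
Modified duration = D_Mac / (1 + y) = 6.45664 / 1.0815 = 5.97008 years.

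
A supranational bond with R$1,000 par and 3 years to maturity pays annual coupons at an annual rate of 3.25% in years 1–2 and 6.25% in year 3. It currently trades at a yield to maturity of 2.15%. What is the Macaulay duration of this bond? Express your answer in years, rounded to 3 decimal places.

2.911 years

Periodic yield y = 0.0215. Discount each cash flow and weight by its year:
  t   CF        PV=CF/(1+0.0215)^t    t·PV
  1        32.50        31.8160        31.8160
  2        32.50        31.1463        62.2926
  3     1,062.50       996.8133     2,990.4399
  Σ                  1,059.7756     3,084.5485
Price P = Σ PV = 1,059.7756.
Macaulay duration = Σ(t·PV) / P = 3,084.5485 / 1,059.7756 = 2.91057 years.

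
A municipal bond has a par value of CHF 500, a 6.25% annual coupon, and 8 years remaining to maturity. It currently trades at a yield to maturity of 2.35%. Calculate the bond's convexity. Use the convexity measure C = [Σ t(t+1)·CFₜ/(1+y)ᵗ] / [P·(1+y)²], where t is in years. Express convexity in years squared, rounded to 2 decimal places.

With y = 0.0235:
  t   CF        PV=CF/(1+0.0235)^t    t·PV        t(t+1)·PV
  1        31.25        30.5325        30.5325          61.0650
  2        31.25        29.8314        59.6629         178.9887
  3        31.25        29.1465        87.4395         349.7581
  4        31.25        28.4773       113.9092         569.5458
  5        31.25        27.8234       139.1172         834.7031
  6        31.25        27.1846       163.1076       1,141.7532
  7        31.25        26.5604       185.9230       1,487.3840
  8       531.25       441.1600     3,529.2803      31,763.5229
  Σ                    640.7162     4,308.9722      36,386.7207
P = 640.7162.
Convexity = Σ t(t+1)·PV / [P·(1+y)²] = 36,386.7207 / (640.7162 × 1.047552) = 54.21276.

54.21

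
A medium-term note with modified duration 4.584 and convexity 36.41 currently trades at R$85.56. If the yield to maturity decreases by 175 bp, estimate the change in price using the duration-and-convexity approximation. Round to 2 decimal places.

+R$7.34

Duration effect: -D_mod·Δy = -4.584 × (-0.0175) = +0.080220
Convexity effect: ½·C·(Δy)² = 0.5 × 36.41 × (-0.0175)² = +0.00557528125
ΔP/P ≈ +0.080220 + 0.00557528125 = +0.08579528125
ΔP ≈ 85.56 × (+0.08579528125) = +7.34064426375.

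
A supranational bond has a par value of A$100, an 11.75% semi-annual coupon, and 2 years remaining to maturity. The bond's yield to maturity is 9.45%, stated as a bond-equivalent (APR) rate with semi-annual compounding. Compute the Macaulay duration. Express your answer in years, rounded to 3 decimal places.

Periodic yield y = 0.04725. Discount each cash flow and weight by its period:
  t   CF        PV=CF/(1+0.04725)^t    t·PV
  1        5.875         5.6099         5.6099
  2        5.875         5.3568        10.7136
  3        5.875         5.1151        15.3454
  4      105.875        88.0221       352.0886
  Σ                    104.1040       383.7575
Price P = Σ PV = 104.1040.
Macaulay duration = Σ(t·PV) / P = 383.7575 / 104.1040 = 3.68629 half-year periods.
In years: 3.68629 / 2 = 1.84314 years.

1.843 years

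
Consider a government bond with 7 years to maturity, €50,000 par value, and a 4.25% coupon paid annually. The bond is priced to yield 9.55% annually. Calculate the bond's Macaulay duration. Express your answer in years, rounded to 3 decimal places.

Periodic yield y = 0.0955. Discount each cash flow and weight by its year:
  t   CF        PV=CF/(1+0.0955)^t    t·PV
  1     2,125.00     1,939.7535     1,939.7535
  2     2,125.00     1,770.6559     3,541.3118
  3     2,125.00     1,616.2993     4,848.8979
  4     2,125.00     1,475.3987     5,901.5949
  5     2,125.00     1,346.7811     6,733.9057
  6     2,125.00     1,229.3758     7,376.2545
  7    52,125.00    27,527.0324   192,689.2271
  Σ                 36,905.2968   223,030.9455
Price P = Σ PV = 36,905.2968.
Macaulay duration = Σ(t·PV) / P = 223,030.9455 / 36,905.2968 = 6.04333 years.

6.043 years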